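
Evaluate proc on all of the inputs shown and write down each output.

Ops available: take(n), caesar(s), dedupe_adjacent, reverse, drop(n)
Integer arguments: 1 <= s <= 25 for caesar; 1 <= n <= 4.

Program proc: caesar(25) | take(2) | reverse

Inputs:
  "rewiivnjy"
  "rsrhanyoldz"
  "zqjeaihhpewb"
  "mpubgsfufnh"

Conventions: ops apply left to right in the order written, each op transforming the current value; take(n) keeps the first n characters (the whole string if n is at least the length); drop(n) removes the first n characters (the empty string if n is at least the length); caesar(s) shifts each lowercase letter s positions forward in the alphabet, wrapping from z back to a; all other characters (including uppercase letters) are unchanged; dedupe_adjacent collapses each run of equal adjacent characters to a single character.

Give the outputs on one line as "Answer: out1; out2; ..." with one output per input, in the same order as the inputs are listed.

Execution, op by op:
  "rewiivnjy" -> "qdvhhumix" -> "qd" -> "dq"
  "rsrhanyoldz" -> "qrqgzmxnkcy" -> "qr" -> "rq"
  "zqjeaihhpewb" -> "ypidzhggodva" -> "yp" -> "py"
  "mpubgsfufnh" -> "lotafretemg" -> "lo" -> "ol"

"dq"; "rq"; "py"; "ol"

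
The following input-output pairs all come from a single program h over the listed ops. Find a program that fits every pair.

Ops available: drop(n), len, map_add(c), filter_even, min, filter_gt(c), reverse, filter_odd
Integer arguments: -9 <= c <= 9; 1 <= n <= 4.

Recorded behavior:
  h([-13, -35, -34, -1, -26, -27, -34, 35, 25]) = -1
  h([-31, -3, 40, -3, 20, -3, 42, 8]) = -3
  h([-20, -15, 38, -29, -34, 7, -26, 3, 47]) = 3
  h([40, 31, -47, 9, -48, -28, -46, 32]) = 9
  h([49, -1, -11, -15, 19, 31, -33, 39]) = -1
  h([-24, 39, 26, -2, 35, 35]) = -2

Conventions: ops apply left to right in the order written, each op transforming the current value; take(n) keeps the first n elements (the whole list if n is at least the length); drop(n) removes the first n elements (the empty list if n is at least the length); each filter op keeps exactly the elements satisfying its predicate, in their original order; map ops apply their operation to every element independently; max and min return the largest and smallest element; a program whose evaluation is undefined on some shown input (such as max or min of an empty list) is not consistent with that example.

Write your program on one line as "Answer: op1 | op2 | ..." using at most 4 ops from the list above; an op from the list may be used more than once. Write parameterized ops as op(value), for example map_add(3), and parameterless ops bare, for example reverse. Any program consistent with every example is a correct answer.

filter_gt(-8) | reverse | min

Check, running the answer program on each example:
  [-13, -35, -34, -1, -26, -27, -34, 35, 25] -> [-1, 35, 25] -> [25, 35, -1] -> -1
  [-31, -3, 40, -3, 20, -3, 42, 8] -> [-3, 40, -3, 20, -3, 42, 8] -> [8, 42, -3, 20, -3, 40, -3] -> -3
  [-20, -15, 38, -29, -34, 7, -26, 3, 47] -> [38, 7, 3, 47] -> [47, 3, 7, 38] -> 3
  [40, 31, -47, 9, -48, -28, -46, 32] -> [40, 31, 9, 32] -> [32, 9, 31, 40] -> 9
  [49, -1, -11, -15, 19, 31, -33, 39] -> [49, -1, 19, 31, 39] -> [39, 31, 19, -1, 49] -> -1
  [-24, 39, 26, -2, 35, 35] -> [39, 26, -2, 35, 35] -> [35, 35, -2, 26, 39] -> -2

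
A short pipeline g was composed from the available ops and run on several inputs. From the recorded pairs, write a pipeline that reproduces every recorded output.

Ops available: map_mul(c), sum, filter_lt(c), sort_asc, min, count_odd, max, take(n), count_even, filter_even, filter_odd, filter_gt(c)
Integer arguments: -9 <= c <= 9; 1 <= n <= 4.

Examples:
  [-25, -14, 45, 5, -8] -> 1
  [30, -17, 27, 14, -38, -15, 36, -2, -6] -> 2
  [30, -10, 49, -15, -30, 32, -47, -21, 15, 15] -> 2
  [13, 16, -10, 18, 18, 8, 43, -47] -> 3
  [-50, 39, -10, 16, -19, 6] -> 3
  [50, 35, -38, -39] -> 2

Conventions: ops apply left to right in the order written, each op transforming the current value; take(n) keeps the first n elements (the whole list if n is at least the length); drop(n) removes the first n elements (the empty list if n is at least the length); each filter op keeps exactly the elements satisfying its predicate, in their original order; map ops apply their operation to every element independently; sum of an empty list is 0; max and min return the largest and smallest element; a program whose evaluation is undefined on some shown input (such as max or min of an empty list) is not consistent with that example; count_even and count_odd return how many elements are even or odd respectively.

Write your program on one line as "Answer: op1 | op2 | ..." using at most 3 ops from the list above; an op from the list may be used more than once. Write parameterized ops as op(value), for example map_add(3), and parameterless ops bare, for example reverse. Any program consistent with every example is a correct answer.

take(4) | filter_even | count_even

Check, running the answer program on each example:
  [-25, -14, 45, 5, -8] -> [-25, -14, 45, 5] -> [-14] -> 1
  [30, -17, 27, 14, -38, -15, 36, -2, -6] -> [30, -17, 27, 14] -> [30, 14] -> 2
  [30, -10, 49, -15, -30, 32, -47, -21, 15, 15] -> [30, -10, 49, -15] -> [30, -10] -> 2
  [13, 16, -10, 18, 18, 8, 43, -47] -> [13, 16, -10, 18] -> [16, -10, 18] -> 3
  [-50, 39, -10, 16, -19, 6] -> [-50, 39, -10, 16] -> [-50, -10, 16] -> 3
  [50, 35, -38, -39] -> [50, 35, -38, -39] -> [50, -38] -> 2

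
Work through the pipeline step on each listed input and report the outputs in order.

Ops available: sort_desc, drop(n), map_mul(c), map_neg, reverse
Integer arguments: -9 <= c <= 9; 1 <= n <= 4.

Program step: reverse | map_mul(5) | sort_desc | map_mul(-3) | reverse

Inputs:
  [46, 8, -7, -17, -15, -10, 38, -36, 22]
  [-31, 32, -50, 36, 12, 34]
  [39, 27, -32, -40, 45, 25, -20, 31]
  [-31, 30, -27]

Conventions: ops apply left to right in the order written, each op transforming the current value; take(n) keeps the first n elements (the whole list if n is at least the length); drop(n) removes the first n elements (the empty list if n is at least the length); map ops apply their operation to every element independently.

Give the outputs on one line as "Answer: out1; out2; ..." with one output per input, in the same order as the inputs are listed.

[540, 255, 225, 150, 105, -120, -330, -570, -690]; [750, 465, -180, -480, -510, -540]; [600, 480, 300, -375, -405, -465, -585, -675]; [465, 405, -450]

Execution, op by op:
  [46, 8, -7, -17, -15, -10, 38, -36, 22] -> [22, -36, 38, -10, -15, -17, -7, 8, 46] -> [110, -180, 190, -50, -75, -85, -35, 40, 230] -> [230, 190, 110, 40, -35, -50, -75, -85, -180] -> [-690, -570, -330, -120, 105, 150, 225, 255, 540] -> [540, 255, 225, 150, 105, -120, -330, -570, -690]
  [-31, 32, -50, 36, 12, 34] -> [34, 12, 36, -50, 32, -31] -> [170, 60, 180, -250, 160, -155] -> [180, 170, 160, 60, -155, -250] -> [-540, -510, -480, -180, 465, 750] -> [750, 465, -180, -480, -510, -540]
  [39, 27, -32, -40, 45, 25, -20, 31] -> [31, -20, 25, 45, -40, -32, 27, 39] -> [155, -100, 125, 225, -200, -160, 135, 195] -> [225, 195, 155, 135, 125, -100, -160, -200] -> [-675, -585, -465, -405, -375, 300, 480, 600] -> [600, 480, 300, -375, -405, -465, -585, -675]
  [-31, 30, -27] -> [-27, 30, -31] -> [-135, 150, -155] -> [150, -135, -155] -> [-450, 405, 465] -> [465, 405, -450]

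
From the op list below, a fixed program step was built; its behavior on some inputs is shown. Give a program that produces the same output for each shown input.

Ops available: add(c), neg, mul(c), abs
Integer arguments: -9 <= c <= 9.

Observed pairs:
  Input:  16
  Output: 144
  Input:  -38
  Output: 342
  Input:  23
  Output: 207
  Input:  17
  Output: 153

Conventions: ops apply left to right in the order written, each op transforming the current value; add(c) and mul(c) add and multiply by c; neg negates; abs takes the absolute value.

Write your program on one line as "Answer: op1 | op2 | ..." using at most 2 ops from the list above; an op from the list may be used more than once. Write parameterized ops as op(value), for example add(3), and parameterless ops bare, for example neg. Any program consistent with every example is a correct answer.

abs | mul(9)

Check, running the answer program on each example:
  16 -> 16 -> 144
  -38 -> 38 -> 342
  23 -> 23 -> 207
  17 -> 17 -> 153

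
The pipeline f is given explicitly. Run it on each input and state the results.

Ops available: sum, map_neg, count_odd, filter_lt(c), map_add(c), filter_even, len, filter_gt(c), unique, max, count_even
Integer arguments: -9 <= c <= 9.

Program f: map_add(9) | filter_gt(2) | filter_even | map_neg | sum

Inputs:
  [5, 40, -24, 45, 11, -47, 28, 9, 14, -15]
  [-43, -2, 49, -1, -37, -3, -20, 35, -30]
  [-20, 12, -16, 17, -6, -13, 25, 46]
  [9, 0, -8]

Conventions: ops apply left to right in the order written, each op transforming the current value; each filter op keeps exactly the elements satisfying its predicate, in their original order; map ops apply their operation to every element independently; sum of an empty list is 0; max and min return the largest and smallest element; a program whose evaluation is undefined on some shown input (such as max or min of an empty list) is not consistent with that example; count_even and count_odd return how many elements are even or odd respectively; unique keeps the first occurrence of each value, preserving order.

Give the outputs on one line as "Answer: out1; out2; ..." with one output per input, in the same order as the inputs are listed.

-106; -116; -60; -18

Execution, op by op:
  [5, 40, -24, 45, 11, -47, 28, 9, 14, -15] -> [14, 49, -15, 54, 20, -38, 37, 18, 23, -6] -> [14, 49, 54, 20, 37, 18, 23] -> [14, 54, 20, 18] -> [-14, -54, -20, -18] -> -106
  [-43, -2, 49, -1, -37, -3, -20, 35, -30] -> [-34, 7, 58, 8, -28, 6, -11, 44, -21] -> [7, 58, 8, 6, 44] -> [58, 8, 6, 44] -> [-58, -8, -6, -44] -> -116
  [-20, 12, -16, 17, -6, -13, 25, 46] -> [-11, 21, -7, 26, 3, -4, 34, 55] -> [21, 26, 3, 34, 55] -> [26, 34] -> [-26, -34] -> -60
  [9, 0, -8] -> [18, 9, 1] -> [18, 9] -> [18] -> [-18] -> -18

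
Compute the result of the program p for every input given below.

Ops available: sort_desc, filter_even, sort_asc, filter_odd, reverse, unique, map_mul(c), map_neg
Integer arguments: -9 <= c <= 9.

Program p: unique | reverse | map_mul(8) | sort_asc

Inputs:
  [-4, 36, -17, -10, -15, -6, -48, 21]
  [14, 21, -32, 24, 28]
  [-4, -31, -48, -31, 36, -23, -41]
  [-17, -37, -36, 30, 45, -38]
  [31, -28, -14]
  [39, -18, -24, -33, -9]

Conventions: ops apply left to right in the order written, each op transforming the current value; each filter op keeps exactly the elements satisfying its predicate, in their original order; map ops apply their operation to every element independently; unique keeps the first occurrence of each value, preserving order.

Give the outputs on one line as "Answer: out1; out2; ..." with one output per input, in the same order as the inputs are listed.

Execution, op by op:
  [-4, 36, -17, -10, -15, -6, -48, 21] -> [-4, 36, -17, -10, -15, -6, -48, 21] -> [21, -48, -6, -15, -10, -17, 36, -4] -> [168, -384, -48, -120, -80, -136, 288, -32] -> [-384, -136, -120, -80, -48, -32, 168, 288]
  [14, 21, -32, 24, 28] -> [14, 21, -32, 24, 28] -> [28, 24, -32, 21, 14] -> [224, 192, -256, 168, 112] -> [-256, 112, 168, 192, 224]
  [-4, -31, -48, -31, 36, -23, -41] -> [-4, -31, -48, 36, -23, -41] -> [-41, -23, 36, -48, -31, -4] -> [-328, -184, 288, -384, -248, -32] -> [-384, -328, -248, -184, -32, 288]
  [-17, -37, -36, 30, 45, -38] -> [-17, -37, -36, 30, 45, -38] -> [-38, 45, 30, -36, -37, -17] -> [-304, 360, 240, -288, -296, -136] -> [-304, -296, -288, -136, 240, 360]
  [31, -28, -14] -> [31, -28, -14] -> [-14, -28, 31] -> [-112, -224, 248] -> [-224, -112, 248]
  [39, -18, -24, -33, -9] -> [39, -18, -24, -33, -9] -> [-9, -33, -24, -18, 39] -> [-72, -264, -192, -144, 312] -> [-264, -192, -144, -72, 312]

[-384, -136, -120, -80, -48, -32, 168, 288]; [-256, 112, 168, 192, 224]; [-384, -328, -248, -184, -32, 288]; [-304, -296, -288, -136, 240, 360]; [-224, -112, 248]; [-264, -192, -144, -72, 312]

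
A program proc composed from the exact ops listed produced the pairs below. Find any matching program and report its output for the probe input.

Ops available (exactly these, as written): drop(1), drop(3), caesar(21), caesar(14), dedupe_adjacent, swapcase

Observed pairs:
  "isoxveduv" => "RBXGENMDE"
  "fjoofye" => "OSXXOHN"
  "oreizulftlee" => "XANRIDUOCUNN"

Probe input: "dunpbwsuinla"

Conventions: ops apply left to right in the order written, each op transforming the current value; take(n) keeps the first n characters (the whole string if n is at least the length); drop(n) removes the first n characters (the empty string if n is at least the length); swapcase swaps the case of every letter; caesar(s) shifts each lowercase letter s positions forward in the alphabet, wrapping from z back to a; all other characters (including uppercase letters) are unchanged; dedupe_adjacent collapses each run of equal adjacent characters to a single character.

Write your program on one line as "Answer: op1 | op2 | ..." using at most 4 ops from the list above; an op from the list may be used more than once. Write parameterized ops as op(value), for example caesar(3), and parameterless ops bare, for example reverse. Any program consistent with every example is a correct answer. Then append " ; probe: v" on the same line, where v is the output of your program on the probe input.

caesar(21) | caesar(14) | swapcase ; probe: "MDWYKFBDRWUJ"

Check, running the answer program on each example:
  "isoxveduv" -> "dnjsqzypq" -> "rbxgenmde" -> "RBXGENMDE"
  "fjoofye" -> "aejjatz" -> "osxxohn" -> "OSXXOHN"
  "oreizulftlee" -> "jmzdupgaogzz" -> "xanriduocunn" -> "XANRIDUOCUNN"
  probe: "dunpbwsuinla" -> "ypikwrnpdigv" -> "mdwykfbdrwuj" -> "MDWYKFBDRWUJ"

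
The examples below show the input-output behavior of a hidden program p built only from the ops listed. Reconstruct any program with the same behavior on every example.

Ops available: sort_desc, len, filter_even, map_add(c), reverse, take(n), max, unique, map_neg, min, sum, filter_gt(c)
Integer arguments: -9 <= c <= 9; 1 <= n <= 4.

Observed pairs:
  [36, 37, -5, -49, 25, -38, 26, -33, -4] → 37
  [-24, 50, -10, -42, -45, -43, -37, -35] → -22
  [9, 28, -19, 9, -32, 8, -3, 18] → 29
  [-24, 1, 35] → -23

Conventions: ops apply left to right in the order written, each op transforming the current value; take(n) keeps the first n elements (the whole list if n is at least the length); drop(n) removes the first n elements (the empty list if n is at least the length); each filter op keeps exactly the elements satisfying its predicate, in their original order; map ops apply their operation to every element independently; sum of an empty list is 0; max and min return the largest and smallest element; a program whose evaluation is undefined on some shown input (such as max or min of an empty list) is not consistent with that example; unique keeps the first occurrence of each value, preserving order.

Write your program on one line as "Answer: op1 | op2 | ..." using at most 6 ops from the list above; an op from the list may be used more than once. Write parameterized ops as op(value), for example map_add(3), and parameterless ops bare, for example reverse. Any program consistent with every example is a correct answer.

take(4) | map_add(2) | filter_even | map_add(-1) | sort_desc | sum

Check, running the answer program on each example:
  [36, 37, -5, -49, 25, -38, 26, -33, -4] -> [36, 37, -5, -49] -> [38, 39, -3, -47] -> [38] -> [37] -> [37] -> 37
  [-24, 50, -10, -42, -45, -43, -37, -35] -> [-24, 50, -10, -42] -> [-22, 52, -8, -40] -> [-22, 52, -8, -40] -> [-23, 51, -9, -41] -> [51, -9, -23, -41] -> -22
  [9, 28, -19, 9, -32, 8, -3, 18] -> [9, 28, -19, 9] -> [11, 30, -17, 11] -> [30] -> [29] -> [29] -> 29
  [-24, 1, 35] -> [-24, 1, 35] -> [-22, 3, 37] -> [-22] -> [-23] -> [-23] -> -23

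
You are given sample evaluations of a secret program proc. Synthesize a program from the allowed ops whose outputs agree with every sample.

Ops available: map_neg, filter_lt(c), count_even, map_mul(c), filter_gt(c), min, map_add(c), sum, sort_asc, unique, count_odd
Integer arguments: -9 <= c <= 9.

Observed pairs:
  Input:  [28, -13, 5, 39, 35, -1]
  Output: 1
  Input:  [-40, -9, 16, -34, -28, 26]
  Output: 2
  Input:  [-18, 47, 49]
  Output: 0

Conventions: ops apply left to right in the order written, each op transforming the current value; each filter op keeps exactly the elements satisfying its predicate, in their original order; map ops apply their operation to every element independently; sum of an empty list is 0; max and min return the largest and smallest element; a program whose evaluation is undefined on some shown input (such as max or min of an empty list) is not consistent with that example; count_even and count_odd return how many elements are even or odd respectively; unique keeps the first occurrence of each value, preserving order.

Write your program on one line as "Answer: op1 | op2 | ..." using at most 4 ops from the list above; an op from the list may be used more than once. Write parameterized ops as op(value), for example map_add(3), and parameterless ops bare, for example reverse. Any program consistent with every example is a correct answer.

map_mul(-7) | map_neg | filter_gt(3) | count_even

Check, running the answer program on each example:
  [28, -13, 5, 39, 35, -1] -> [-196, 91, -35, -273, -245, 7] -> [196, -91, 35, 273, 245, -7] -> [196, 35, 273, 245] -> 1
  [-40, -9, 16, -34, -28, 26] -> [280, 63, -112, 238, 196, -182] -> [-280, -63, 112, -238, -196, 182] -> [112, 182] -> 2
  [-18, 47, 49] -> [126, -329, -343] -> [-126, 329, 343] -> [329, 343] -> 0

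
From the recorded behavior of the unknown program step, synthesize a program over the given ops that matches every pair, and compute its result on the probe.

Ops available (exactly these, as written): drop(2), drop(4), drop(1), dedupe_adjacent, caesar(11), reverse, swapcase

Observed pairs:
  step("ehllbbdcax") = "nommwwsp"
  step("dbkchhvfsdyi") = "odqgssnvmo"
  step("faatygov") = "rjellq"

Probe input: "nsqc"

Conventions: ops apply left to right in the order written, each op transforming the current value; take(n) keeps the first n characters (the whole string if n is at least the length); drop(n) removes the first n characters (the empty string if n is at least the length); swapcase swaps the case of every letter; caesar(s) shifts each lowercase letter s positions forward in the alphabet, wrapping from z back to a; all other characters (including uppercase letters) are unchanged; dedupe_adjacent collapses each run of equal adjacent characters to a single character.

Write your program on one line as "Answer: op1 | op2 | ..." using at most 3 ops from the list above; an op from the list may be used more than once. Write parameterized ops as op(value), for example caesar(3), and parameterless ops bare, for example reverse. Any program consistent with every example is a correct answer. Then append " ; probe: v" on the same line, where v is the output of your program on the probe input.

caesar(11) | reverse | drop(2) ; probe: "dy"

Check, running the answer program on each example:
  "ehllbbdcax" -> "pswwmmonli" -> "ilnommwwsp" -> "nommwwsp"
  "dbkchhvfsdyi" -> "omvnssgqdojt" -> "tjodqgssnvmo" -> "odqgssnvmo"
  "faatygov" -> "qllejrzg" -> "gzrjellq" -> "rjellq"
  probe: "nsqc" -> "ydbn" -> "nbdy" -> "dy"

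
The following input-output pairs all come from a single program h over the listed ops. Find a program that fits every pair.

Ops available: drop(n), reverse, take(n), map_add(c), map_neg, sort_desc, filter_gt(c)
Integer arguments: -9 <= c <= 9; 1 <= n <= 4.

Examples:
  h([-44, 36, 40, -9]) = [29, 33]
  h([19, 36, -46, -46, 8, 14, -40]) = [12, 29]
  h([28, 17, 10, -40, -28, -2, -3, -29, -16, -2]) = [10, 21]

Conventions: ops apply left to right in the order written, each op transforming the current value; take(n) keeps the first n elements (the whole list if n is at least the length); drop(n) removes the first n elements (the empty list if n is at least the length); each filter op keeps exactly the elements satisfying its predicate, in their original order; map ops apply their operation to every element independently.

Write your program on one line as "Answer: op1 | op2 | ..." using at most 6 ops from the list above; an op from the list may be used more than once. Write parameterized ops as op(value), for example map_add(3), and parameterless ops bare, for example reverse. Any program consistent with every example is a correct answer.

sort_desc | map_neg | map_add(7) | take(2) | reverse | map_neg

Check, running the answer program on each example:
  [-44, 36, 40, -9] -> [40, 36, -9, -44] -> [-40, -36, 9, 44] -> [-33, -29, 16, 51] -> [-33, -29] -> [-29, -33] -> [29, 33]
  [19, 36, -46, -46, 8, 14, -40] -> [36, 19, 14, 8, -40, -46, -46] -> [-36, -19, -14, -8, 40, 46, 46] -> [-29, -12, -7, -1, 47, 53, 53] -> [-29, -12] -> [-12, -29] -> [12, 29]
  [28, 17, 10, -40, -28, -2, -3, -29, -16, -2] -> [28, 17, 10, -2, -2, -3, -16, -28, -29, -40] -> [-28, -17, -10, 2, 2, 3, 16, 28, 29, 40] -> [-21, -10, -3, 9, 9, 10, 23, 35, 36, 47] -> [-21, -10] -> [-10, -21] -> [10, 21]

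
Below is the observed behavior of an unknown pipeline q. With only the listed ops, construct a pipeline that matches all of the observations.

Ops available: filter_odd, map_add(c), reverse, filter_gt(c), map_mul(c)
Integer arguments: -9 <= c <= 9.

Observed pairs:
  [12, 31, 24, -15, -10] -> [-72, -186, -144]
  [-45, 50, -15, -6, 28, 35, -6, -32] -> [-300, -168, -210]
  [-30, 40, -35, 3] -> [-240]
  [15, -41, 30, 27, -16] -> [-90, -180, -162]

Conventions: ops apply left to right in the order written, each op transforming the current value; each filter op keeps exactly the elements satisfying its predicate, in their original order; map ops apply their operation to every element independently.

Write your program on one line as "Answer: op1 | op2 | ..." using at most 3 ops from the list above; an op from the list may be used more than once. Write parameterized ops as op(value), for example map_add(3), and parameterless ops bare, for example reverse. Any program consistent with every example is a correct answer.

filter_gt(9) | map_mul(-6)

Check, running the answer program on each example:
  [12, 31, 24, -15, -10] -> [12, 31, 24] -> [-72, -186, -144]
  [-45, 50, -15, -6, 28, 35, -6, -32] -> [50, 28, 35] -> [-300, -168, -210]
  [-30, 40, -35, 3] -> [40] -> [-240]
  [15, -41, 30, 27, -16] -> [15, 30, 27] -> [-90, -180, -162]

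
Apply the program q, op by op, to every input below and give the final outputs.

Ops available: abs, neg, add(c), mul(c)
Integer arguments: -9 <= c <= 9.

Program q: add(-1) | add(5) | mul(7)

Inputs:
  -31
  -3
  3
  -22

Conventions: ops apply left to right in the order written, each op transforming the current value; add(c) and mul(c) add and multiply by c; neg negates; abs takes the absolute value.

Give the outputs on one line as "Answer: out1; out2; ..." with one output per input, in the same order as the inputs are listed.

-189; 7; 49; -126

Execution, op by op:
  -31 -> -32 -> -27 -> -189
  -3 -> -4 -> 1 -> 7
  3 -> 2 -> 7 -> 49
  -22 -> -23 -> -18 -> -126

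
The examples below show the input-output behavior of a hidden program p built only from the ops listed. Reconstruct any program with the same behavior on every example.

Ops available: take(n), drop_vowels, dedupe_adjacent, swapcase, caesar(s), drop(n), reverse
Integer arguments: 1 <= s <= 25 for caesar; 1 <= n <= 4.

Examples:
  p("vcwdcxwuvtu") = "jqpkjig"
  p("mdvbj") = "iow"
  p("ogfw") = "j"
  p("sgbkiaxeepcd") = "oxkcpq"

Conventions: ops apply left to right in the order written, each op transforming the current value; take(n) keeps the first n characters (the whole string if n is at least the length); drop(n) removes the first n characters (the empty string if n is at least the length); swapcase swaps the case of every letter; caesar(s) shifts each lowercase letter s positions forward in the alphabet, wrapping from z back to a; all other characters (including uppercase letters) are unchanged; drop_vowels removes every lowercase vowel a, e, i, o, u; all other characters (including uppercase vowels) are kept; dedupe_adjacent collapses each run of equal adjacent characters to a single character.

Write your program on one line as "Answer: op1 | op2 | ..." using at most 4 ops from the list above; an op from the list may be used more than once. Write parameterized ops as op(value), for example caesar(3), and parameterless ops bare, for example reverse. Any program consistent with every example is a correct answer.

drop_vowels | drop(2) | caesar(13)

Check, running the answer program on each example:
  "vcwdcxwuvtu" -> "vcwdcxwvt" -> "wdcxwvt" -> "jqpkjig"
  "mdvbj" -> "mdvbj" -> "vbj" -> "iow"
  "ogfw" -> "gfw" -> "w" -> "j"
  "sgbkiaxeepcd" -> "sgbkxpcd" -> "bkxpcd" -> "oxkcpq"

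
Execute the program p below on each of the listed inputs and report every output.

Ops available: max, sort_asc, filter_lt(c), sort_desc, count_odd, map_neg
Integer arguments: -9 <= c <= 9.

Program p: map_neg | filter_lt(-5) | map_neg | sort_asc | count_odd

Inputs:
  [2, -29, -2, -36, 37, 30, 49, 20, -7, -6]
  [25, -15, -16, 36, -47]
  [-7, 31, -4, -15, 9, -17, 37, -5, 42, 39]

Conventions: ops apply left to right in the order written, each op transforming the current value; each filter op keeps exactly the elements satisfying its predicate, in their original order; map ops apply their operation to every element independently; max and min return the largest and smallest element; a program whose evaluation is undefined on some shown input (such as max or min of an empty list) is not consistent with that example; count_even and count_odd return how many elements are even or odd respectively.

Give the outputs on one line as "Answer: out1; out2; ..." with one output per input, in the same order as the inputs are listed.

2; 1; 4

Execution, op by op:
  [2, -29, -2, -36, 37, 30, 49, 20, -7, -6] -> [-2, 29, 2, 36, -37, -30, -49, -20, 7, 6] -> [-37, -30, -49, -20] -> [37, 30, 49, 20] -> [20, 30, 37, 49] -> 2
  [25, -15, -16, 36, -47] -> [-25, 15, 16, -36, 47] -> [-25, -36] -> [25, 36] -> [25, 36] -> 1
  [-7, 31, -4, -15, 9, -17, 37, -5, 42, 39] -> [7, -31, 4, 15, -9, 17, -37, 5, -42, -39] -> [-31, -9, -37, -42, -39] -> [31, 9, 37, 42, 39] -> [9, 31, 37, 39, 42] -> 4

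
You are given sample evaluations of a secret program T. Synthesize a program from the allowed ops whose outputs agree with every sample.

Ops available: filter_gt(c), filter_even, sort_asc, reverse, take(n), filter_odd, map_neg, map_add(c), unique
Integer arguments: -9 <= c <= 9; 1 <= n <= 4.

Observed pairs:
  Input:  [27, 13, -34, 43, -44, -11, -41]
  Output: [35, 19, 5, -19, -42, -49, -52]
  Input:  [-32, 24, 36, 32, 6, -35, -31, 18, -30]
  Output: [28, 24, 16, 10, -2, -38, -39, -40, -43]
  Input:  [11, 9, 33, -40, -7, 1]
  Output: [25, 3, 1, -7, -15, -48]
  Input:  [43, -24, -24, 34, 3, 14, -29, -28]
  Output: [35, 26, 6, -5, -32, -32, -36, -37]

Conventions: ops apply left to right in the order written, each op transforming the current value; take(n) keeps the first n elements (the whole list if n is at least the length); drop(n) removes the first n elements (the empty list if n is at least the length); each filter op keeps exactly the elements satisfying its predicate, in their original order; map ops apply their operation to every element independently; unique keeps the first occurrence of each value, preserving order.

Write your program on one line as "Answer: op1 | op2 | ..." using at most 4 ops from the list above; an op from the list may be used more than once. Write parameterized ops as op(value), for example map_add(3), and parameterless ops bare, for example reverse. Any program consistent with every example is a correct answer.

sort_asc | reverse | map_add(-4) | map_add(-4)

Check, running the answer program on each example:
  [27, 13, -34, 43, -44, -11, -41] -> [-44, -41, -34, -11, 13, 27, 43] -> [43, 27, 13, -11, -34, -41, -44] -> [39, 23, 9, -15, -38, -45, -48] -> [35, 19, 5, -19, -42, -49, -52]
  [-32, 24, 36, 32, 6, -35, -31, 18, -30] -> [-35, -32, -31, -30, 6, 18, 24, 32, 36] -> [36, 32, 24, 18, 6, -30, -31, -32, -35] -> [32, 28, 20, 14, 2, -34, -35, -36, -39] -> [28, 24, 16, 10, -2, -38, -39, -40, -43]
  [11, 9, 33, -40, -7, 1] -> [-40, -7, 1, 9, 11, 33] -> [33, 11, 9, 1, -7, -40] -> [29, 7, 5, -3, -11, -44] -> [25, 3, 1, -7, -15, -48]
  [43, -24, -24, 34, 3, 14, -29, -28] -> [-29, -28, -24, -24, 3, 14, 34, 43] -> [43, 34, 14, 3, -24, -24, -28, -29] -> [39, 30, 10, -1, -28, -28, -32, -33] -> [35, 26, 6, -5, -32, -32, -36, -37]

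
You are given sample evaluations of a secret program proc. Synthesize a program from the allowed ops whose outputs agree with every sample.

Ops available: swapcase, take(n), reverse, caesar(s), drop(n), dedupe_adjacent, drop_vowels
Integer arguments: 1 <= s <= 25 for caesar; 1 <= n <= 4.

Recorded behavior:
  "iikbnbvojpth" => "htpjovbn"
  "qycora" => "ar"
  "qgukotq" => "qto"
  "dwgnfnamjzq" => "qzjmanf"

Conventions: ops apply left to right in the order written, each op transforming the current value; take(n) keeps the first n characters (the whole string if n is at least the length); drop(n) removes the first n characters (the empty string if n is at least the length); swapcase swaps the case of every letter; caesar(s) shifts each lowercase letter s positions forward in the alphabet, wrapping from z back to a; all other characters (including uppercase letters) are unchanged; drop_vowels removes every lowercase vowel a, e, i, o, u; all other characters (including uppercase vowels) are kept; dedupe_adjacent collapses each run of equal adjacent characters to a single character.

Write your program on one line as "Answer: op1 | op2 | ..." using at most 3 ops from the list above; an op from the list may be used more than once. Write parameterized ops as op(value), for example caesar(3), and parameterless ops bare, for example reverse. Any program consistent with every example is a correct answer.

drop(4) | reverse

Check, running the answer program on each example:
  "iikbnbvojpth" -> "nbvojpth" -> "htpjovbn"
  "qycora" -> "ra" -> "ar"
  "qgukotq" -> "otq" -> "qto"
  "dwgnfnamjzq" -> "fnamjzq" -> "qzjmanf"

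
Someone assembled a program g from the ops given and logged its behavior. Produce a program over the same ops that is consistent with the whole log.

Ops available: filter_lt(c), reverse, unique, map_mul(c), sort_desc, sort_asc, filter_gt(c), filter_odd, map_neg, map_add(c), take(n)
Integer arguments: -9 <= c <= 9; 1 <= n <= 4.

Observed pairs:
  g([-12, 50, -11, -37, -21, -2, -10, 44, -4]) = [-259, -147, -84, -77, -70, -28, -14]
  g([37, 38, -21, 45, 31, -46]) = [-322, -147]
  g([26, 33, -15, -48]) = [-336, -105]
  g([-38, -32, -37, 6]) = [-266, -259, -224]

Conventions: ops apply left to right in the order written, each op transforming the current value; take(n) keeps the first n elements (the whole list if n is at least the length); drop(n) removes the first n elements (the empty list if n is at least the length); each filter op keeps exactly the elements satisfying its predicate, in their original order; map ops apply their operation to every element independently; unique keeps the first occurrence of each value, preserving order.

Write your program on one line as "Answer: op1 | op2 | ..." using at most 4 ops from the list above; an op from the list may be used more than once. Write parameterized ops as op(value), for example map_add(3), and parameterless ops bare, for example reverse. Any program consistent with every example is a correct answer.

map_mul(7) | sort_desc | filter_lt(8) | sort_asc

Check, running the answer program on each example:
  [-12, 50, -11, -37, -21, -2, -10, 44, -4] -> [-84, 350, -77, -259, -147, -14, -70, 308, -28] -> [350, 308, -14, -28, -70, -77, -84, -147, -259] -> [-14, -28, -70, -77, -84, -147, -259] -> [-259, -147, -84, -77, -70, -28, -14]
  [37, 38, -21, 45, 31, -46] -> [259, 266, -147, 315, 217, -322] -> [315, 266, 259, 217, -147, -322] -> [-147, -322] -> [-322, -147]
  [26, 33, -15, -48] -> [182, 231, -105, -336] -> [231, 182, -105, -336] -> [-105, -336] -> [-336, -105]
  [-38, -32, -37, 6] -> [-266, -224, -259, 42] -> [42, -224, -259, -266] -> [-224, -259, -266] -> [-266, -259, -224]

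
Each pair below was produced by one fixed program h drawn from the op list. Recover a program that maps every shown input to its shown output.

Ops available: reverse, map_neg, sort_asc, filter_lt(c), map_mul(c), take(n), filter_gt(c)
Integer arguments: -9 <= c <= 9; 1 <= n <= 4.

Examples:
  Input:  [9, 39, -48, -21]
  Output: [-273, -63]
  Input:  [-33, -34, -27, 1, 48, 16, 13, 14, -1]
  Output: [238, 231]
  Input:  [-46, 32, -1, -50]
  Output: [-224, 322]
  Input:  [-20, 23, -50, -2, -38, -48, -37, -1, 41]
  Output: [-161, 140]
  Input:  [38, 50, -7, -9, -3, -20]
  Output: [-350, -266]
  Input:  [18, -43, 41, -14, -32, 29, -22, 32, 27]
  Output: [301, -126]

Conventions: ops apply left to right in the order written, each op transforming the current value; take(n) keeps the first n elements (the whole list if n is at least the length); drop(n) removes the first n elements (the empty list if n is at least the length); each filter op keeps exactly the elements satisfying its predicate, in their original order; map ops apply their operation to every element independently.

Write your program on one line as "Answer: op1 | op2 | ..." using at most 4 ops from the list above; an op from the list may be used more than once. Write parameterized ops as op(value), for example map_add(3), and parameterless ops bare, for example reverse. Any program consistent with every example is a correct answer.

take(2) | reverse | map_neg | map_mul(7)

Check, running the answer program on each example:
  [9, 39, -48, -21] -> [9, 39] -> [39, 9] -> [-39, -9] -> [-273, -63]
  [-33, -34, -27, 1, 48, 16, 13, 14, -1] -> [-33, -34] -> [-34, -33] -> [34, 33] -> [238, 231]
  [-46, 32, -1, -50] -> [-46, 32] -> [32, -46] -> [-32, 46] -> [-224, 322]
  [-20, 23, -50, -2, -38, -48, -37, -1, 41] -> [-20, 23] -> [23, -20] -> [-23, 20] -> [-161, 140]
  [38, 50, -7, -9, -3, -20] -> [38, 50] -> [50, 38] -> [-50, -38] -> [-350, -266]
  [18, -43, 41, -14, -32, 29, -22, 32, 27] -> [18, -43] -> [-43, 18] -> [43, -18] -> [301, -126]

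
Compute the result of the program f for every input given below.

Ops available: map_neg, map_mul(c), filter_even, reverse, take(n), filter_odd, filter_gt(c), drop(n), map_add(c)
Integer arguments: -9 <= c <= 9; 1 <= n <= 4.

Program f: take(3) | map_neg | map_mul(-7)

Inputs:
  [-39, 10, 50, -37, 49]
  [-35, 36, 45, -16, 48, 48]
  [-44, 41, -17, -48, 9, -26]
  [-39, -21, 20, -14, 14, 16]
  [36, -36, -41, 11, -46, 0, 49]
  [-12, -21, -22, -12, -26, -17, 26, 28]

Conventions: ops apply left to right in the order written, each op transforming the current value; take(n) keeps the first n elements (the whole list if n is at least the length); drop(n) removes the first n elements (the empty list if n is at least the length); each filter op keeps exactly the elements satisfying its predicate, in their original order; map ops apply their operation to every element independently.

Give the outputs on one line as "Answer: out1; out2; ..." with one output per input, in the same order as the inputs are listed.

[-273, 70, 350]; [-245, 252, 315]; [-308, 287, -119]; [-273, -147, 140]; [252, -252, -287]; [-84, -147, -154]

Execution, op by op:
  [-39, 10, 50, -37, 49] -> [-39, 10, 50] -> [39, -10, -50] -> [-273, 70, 350]
  [-35, 36, 45, -16, 48, 48] -> [-35, 36, 45] -> [35, -36, -45] -> [-245, 252, 315]
  [-44, 41, -17, -48, 9, -26] -> [-44, 41, -17] -> [44, -41, 17] -> [-308, 287, -119]
  [-39, -21, 20, -14, 14, 16] -> [-39, -21, 20] -> [39, 21, -20] -> [-273, -147, 140]
  [36, -36, -41, 11, -46, 0, 49] -> [36, -36, -41] -> [-36, 36, 41] -> [252, -252, -287]
  [-12, -21, -22, -12, -26, -17, 26, 28] -> [-12, -21, -22] -> [12, 21, 22] -> [-84, -147, -154]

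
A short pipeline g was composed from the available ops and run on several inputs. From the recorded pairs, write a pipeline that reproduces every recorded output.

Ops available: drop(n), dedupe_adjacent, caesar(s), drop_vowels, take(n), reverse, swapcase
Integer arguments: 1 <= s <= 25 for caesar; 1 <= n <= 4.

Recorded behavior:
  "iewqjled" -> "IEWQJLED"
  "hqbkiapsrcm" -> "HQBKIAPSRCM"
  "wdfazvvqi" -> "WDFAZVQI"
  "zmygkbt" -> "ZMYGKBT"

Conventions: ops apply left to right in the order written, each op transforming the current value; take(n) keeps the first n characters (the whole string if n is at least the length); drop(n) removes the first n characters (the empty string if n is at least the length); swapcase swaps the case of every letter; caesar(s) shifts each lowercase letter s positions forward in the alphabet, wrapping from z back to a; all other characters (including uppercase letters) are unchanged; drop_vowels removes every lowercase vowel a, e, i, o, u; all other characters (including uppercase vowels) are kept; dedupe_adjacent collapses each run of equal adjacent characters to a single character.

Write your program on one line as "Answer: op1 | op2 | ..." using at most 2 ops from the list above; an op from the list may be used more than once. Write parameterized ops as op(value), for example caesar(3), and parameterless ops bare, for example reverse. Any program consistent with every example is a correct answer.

swapcase | dedupe_adjacent

Check, running the answer program on each example:
  "iewqjled" -> "IEWQJLED" -> "IEWQJLED"
  "hqbkiapsrcm" -> "HQBKIAPSRCM" -> "HQBKIAPSRCM"
  "wdfazvvqi" -> "WDFAZVVQI" -> "WDFAZVQI"
  "zmygkbt" -> "ZMYGKBT" -> "ZMYGKBT"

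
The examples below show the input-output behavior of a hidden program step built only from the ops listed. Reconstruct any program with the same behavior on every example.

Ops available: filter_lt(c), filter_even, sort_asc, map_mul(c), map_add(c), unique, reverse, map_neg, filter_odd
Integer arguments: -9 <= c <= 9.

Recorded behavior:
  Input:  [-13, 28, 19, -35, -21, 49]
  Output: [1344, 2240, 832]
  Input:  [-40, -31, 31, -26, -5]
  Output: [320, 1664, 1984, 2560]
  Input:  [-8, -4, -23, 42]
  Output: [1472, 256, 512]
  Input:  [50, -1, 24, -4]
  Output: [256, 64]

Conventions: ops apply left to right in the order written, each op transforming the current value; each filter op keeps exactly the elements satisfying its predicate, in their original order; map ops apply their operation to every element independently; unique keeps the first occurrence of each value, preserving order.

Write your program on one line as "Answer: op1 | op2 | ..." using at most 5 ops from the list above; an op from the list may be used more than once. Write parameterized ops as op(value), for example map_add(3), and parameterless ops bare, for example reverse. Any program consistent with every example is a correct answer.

filter_lt(7) | map_mul(-8) | reverse | map_mul(8)

Check, running the answer program on each example:
  [-13, 28, 19, -35, -21, 49] -> [-13, -35, -21] -> [104, 280, 168] -> [168, 280, 104] -> [1344, 2240, 832]
  [-40, -31, 31, -26, -5] -> [-40, -31, -26, -5] -> [320, 248, 208, 40] -> [40, 208, 248, 320] -> [320, 1664, 1984, 2560]
  [-8, -4, -23, 42] -> [-8, -4, -23] -> [64, 32, 184] -> [184, 32, 64] -> [1472, 256, 512]
  [50, -1, 24, -4] -> [-1, -4] -> [8, 32] -> [32, 8] -> [256, 64]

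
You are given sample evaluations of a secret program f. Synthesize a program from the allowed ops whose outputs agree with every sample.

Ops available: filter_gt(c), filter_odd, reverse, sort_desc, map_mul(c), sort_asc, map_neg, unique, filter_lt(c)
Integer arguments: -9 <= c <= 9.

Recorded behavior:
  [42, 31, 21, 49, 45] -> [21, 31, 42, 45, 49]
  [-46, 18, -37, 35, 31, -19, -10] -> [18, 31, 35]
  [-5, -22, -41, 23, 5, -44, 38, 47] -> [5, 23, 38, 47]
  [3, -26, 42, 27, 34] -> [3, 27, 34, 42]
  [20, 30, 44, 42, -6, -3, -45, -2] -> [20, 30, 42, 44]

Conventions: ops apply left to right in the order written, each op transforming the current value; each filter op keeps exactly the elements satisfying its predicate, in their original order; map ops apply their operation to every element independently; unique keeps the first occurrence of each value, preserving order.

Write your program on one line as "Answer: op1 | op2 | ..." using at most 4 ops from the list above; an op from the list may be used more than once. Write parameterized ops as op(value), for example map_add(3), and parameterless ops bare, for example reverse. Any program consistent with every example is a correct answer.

sort_desc | filter_gt(0) | reverse

Check, running the answer program on each example:
  [42, 31, 21, 49, 45] -> [49, 45, 42, 31, 21] -> [49, 45, 42, 31, 21] -> [21, 31, 42, 45, 49]
  [-46, 18, -37, 35, 31, -19, -10] -> [35, 31, 18, -10, -19, -37, -46] -> [35, 31, 18] -> [18, 31, 35]
  [-5, -22, -41, 23, 5, -44, 38, 47] -> [47, 38, 23, 5, -5, -22, -41, -44] -> [47, 38, 23, 5] -> [5, 23, 38, 47]
  [3, -26, 42, 27, 34] -> [42, 34, 27, 3, -26] -> [42, 34, 27, 3] -> [3, 27, 34, 42]
  [20, 30, 44, 42, -6, -3, -45, -2] -> [44, 42, 30, 20, -2, -3, -6, -45] -> [44, 42, 30, 20] -> [20, 30, 42, 44]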